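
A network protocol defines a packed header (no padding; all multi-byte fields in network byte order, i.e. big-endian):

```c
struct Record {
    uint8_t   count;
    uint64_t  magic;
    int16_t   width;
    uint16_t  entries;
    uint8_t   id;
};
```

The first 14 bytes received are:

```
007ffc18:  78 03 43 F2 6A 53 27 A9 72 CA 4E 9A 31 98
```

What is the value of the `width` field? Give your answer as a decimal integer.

-13746

`width` follows `count` (1 B), `magic` (8 B), so it starts at offset 1 + 8 = 9 and occupies 2 bytes.
Bytes at offsets 9..10: CA 4E.
In big-endian order the high byte comes first in memory.
The bytes are already most-significant first: 0xCA4E.
Top bit is set, so as a signed 16-bit value this is 0xCA4E − 2^16 = -13746.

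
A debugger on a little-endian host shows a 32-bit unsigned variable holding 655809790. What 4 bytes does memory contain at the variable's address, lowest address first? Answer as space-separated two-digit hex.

655809790 in hexadecimal, padded to 32 bits, is 0x2716DCFE.
Split into bytes (most-significant first): 27 16 DC FE.
In little-endian order the low byte comes first in memory.
So at ascending addresses the bytes are FE DC 16 27.

FE DC 16 27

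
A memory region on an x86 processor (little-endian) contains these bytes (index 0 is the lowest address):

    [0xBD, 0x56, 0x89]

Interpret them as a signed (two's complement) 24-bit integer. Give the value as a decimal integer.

-7776579

Little-endian stores the least-significant byte at the lowest address.
Reassemble most-significant byte first: 89 56 BD → 0x8956BD.
Top bit is set, so as a signed 24-bit value this is 0x8956BD − 2^24 = -7776579.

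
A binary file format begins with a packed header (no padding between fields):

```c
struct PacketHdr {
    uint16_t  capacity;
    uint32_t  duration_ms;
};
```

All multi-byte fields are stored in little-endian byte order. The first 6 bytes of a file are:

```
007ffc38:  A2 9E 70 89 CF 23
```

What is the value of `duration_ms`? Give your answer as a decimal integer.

600803696

`duration_ms` follows `capacity` (2 bytes), so it starts at byte offset 2 and occupies 4 bytes.
Bytes at offsets 2..5: 70 89 CF 23.
In little-endian order the low byte comes first in memory.
Reassemble most-significant byte first: 23 CF 89 70 → 0x23CF8970.
0x23CF8970 = 600803696.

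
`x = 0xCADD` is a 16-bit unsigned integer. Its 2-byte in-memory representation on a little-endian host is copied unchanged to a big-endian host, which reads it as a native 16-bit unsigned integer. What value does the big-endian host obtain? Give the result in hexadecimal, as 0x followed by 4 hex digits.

Stored little-endian, the bytes at ascending addresses are DD CA.
Read back as big-endian, the last byte is least significant, giving 0xDDCA.

0xDDCA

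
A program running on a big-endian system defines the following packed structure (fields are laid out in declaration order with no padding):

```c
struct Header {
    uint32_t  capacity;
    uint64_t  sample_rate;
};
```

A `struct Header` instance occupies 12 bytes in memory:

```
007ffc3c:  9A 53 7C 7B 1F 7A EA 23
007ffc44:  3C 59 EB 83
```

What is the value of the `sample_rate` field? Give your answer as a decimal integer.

`sample_rate` follows `capacity` (4 bytes), so it starts at byte offset 4 and occupies 8 bytes.
Bytes at offsets 4..11: 1F 7A EA 23 3C 59 EB 83.
In big-endian order the high byte comes first in memory.
The bytes are already most-significant first: 0x1F7AEA233C59EB83.
0x1F7AEA233C59EB83 = 2268382799391746947.

2268382799391746947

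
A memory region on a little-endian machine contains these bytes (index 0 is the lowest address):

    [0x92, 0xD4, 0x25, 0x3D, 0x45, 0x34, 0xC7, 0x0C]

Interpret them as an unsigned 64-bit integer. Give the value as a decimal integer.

Little-endian stores the least-significant byte at the lowest address.
Reassemble most-significant byte first: 0C C7 34 45 3D 25 D4 92 → 0x0CC734453D25D492.
0x0CC734453D25D492 = 920762120803832978.

920762120803832978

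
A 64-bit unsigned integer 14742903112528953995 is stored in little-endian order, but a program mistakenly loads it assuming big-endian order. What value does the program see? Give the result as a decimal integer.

10016649903428639180

14742903112528953995 in 64-bit hexadecimal is 0xCC995045044A028B.
Stored little-endian, the bytes at ascending addresses are 8B 02 4A 04 45 50 99 CC.
Read back as big-endian, the last byte is least significant, giving 0x8B024A04455099CC.
0x8B024A04455099CC = 10016649903428639180.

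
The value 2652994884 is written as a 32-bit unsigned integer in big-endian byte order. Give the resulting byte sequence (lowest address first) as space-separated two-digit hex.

9E 21 7D 44

2652994884 in hexadecimal, padded to 32 bits, is 0x9E217D44.
Split into bytes (most-significant first): 9E 21 7D 44.
In big-endian order the high byte comes first in memory.
So the memory order matches the most-significant-first order: 9E 21 7D 44.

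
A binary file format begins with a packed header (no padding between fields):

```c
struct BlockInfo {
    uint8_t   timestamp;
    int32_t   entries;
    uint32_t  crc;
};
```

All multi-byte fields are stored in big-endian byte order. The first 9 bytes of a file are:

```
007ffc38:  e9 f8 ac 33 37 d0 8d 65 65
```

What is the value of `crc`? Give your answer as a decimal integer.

`crc` follows `timestamp` (1 B), `entries` (4 B), so it starts at offset 1 + 4 = 5 and occupies 4 bytes.
Bytes at offsets 5..8: D0 8D 65 65.
In big-endian order the high byte comes first in memory.
The bytes are already most-significant first: 0xD08D6565.
0xD08D6565 = 3498927461.

3498927461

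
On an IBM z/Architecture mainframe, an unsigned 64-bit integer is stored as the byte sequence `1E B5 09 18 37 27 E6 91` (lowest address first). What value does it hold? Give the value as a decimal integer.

2212684791531693713

In big-endian order the high byte comes first in memory.
The bytes are already most-significant first: 0x1EB509183727E691.
0x1EB509183727E691 = 2212684791531693713.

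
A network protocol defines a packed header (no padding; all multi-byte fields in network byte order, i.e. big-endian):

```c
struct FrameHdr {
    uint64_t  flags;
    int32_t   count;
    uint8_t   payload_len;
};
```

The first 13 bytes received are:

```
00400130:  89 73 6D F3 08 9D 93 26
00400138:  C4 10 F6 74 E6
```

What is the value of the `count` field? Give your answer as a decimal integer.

-1005521292

`count` follows `flags` (8 bytes), so it starts at byte offset 8 and occupies 4 bytes.
Bytes at offsets 8..11: C4 10 F6 74.
In big-endian order the high byte comes first in memory.
The bytes are already most-significant first: 0xC410F674.
Top bit is set, so as a signed 32-bit value this is 0xC410F674 − 2^32 = -1005521292.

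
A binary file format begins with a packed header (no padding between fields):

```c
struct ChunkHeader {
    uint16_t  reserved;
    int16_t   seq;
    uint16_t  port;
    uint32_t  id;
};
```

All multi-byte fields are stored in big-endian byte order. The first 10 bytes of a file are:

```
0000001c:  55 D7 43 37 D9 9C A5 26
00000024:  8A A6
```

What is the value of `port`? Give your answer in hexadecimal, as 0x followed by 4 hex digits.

0xD99C

`port` follows `reserved` (2 B), `seq` (2 B), so it starts at offset 2 + 2 = 4 and occupies 2 bytes.
Bytes at offsets 4..5: D9 9C.
Big-endian: lowest address holds the most-significant byte.
The bytes are already most-significant first: 0xD99C.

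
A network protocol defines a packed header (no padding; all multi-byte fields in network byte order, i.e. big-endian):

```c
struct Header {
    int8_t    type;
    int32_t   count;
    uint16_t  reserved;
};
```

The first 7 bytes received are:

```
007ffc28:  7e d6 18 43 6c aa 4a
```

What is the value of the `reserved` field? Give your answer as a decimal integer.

43594

`reserved` follows `type` (1 B), `count` (4 B), so it starts at offset 1 + 4 = 5 and occupies 2 bytes.
Bytes at offsets 5..6: AA 4A.
Big-endian: lowest address holds the most-significant byte.
The bytes are already most-significant first: 0xAA4A.
0xAA4A = 43594.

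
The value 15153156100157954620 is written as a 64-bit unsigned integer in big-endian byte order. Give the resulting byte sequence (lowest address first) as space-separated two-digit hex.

15153156100157954620 in hexadecimal, padded to 64 bits, is 0xD24AD3302FF55A3C.
Split into bytes (most-significant first): D2 4A D3 30 2F F5 5A 3C.
Big-endian stores the most-significant byte at the lowest address.
So the memory order matches the most-significant-first order: D2 4A D3 30 2F F5 5A 3C.

D2 4A D3 30 2F F5 5A 3C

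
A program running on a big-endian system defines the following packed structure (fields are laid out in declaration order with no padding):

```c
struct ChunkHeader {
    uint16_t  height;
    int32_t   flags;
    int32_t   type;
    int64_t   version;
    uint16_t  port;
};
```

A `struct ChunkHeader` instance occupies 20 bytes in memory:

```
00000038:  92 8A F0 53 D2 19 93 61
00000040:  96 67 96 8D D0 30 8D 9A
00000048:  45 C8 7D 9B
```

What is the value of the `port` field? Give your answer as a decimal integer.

32155

`port` follows `height` (2 B), `flags` (4 B), `type` (4 B), `version` (8 B), so it starts at offset 2 + 4 + 4 + 8 = 18 and occupies 2 bytes.
Bytes at offsets 18..19: 7D 9B.
In big-endian order the high byte comes first in memory.
The bytes are already most-significant first: 0x7D9B.
0x7D9B = 32155.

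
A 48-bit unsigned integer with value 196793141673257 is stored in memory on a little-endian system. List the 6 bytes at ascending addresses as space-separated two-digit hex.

196793141673257 in hexadecimal, padded to 48 bits, is 0xB2FB794DBD29.
Split into bytes (most-significant first): B2 FB 79 4D BD 29.
Little-endian stores the least-significant byte at the lowest address.
So at ascending addresses the bytes are 29 BD 4D 79 FB B2.

29 BD 4D 79 FB B2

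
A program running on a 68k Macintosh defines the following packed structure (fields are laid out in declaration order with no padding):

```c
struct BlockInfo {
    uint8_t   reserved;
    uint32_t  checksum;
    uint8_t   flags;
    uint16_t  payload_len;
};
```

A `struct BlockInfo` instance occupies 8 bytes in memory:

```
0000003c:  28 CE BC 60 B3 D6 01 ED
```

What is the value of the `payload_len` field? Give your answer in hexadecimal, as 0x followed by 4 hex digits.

`payload_len` follows `reserved` (1 B), `checksum` (4 B), `flags` (1 B), so it starts at offset 1 + 4 + 1 = 6 and occupies 2 bytes.
Bytes at offsets 6..7: 01 ED.
In big-endian order the high byte comes first in memory.
The bytes are already most-significant first: 0x01ED.

0x01ED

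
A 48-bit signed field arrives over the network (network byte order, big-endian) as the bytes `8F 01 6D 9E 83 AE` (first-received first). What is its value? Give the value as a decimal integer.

-124238679866450

Big-endian: lowest address holds the most-significant byte.
The bytes are already most-significant first: 0x8F016D9E83AE.
Top bit is set, so as a signed 48-bit value this is 0x8F016D9E83AE − 2^48 = -124238679866450.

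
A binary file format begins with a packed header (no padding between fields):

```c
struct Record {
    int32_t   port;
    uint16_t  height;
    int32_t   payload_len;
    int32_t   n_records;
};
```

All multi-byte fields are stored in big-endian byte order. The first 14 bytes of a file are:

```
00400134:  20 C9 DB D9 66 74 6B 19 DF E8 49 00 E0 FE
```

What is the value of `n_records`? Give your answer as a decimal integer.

`n_records` follows `port` (4 B), `height` (2 B), `payload_len` (4 B), so it starts at offset 4 + 2 + 4 = 10 and occupies 4 bytes.
Bytes at offsets 10..13: 49 00 E0 FE.
Big-endian stores the most-significant byte at the lowest address.
The bytes are already most-significant first: 0x4900E0FE.
0x4900E0FE = 1224794366.

1224794366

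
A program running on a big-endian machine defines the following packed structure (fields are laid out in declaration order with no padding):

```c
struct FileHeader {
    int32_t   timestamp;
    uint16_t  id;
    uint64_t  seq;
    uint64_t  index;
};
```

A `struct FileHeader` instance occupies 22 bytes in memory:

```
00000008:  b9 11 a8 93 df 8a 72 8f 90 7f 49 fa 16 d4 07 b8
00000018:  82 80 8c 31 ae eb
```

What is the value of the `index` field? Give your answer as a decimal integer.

`index` follows `timestamp` (4 B), `id` (2 B), `seq` (8 B), so it starts at offset 4 + 2 + 8 = 14 and occupies 8 bytes.
Bytes at offsets 14..21: 07 B8 82 80 8C 31 AE EB.
In big-endian order the high byte comes first in memory.
The bytes are already most-significant first: 0x07B882808C31AEEB.
0x07B882808C31AEEB = 556338042599747307.

556338042599747307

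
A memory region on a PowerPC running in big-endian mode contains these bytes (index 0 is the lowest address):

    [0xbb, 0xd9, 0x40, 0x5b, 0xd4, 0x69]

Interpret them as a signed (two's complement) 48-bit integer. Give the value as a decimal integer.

-74933214653335

Big-endian: lowest address holds the most-significant byte.
The bytes are already most-significant first: 0xBBD9405BD469.
Top bit is set, so as a signed 48-bit value this is 0xBBD9405BD469 − 2^48 = -74933214653335.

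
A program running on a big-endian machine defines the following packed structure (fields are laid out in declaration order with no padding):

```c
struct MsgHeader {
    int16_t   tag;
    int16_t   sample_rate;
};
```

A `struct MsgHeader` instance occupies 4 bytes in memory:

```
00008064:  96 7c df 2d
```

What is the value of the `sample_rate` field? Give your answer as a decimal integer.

-8403

`sample_rate` follows `tag` (2 bytes), so it starts at byte offset 2 and occupies 2 bytes.
Bytes at offsets 2..3: DF 2D.
In big-endian order the high byte comes first in memory.
The bytes are already most-significant first: 0xDF2D.
Top bit is set, so as a signed 16-bit value this is 0xDF2D − 2^16 = -8403.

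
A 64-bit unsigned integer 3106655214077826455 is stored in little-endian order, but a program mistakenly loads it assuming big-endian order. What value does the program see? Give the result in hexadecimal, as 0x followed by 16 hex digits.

3106655214077826455 in 64-bit hexadecimal is 0x2B1D0E751AB95597.
Stored little-endian, the bytes at ascending addresses are 97 55 B9 1A 75 0E 1D 2B.
Read back as big-endian, the last byte is least significant, giving 0x9755B91A750E1D2B.

0x9755B91A750E1D2B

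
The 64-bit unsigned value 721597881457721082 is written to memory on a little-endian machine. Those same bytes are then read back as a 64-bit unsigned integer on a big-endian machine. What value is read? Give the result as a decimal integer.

721597881457721082 in 64-bit hexadecimal is 0x0A03A17332F63EFA.
Stored little-endian, the bytes at ascending addresses are FA 3E F6 32 73 A1 03 0A.
Read back as big-endian, the last byte is least significant, giving 0xFA3EF63273A1030A.
0xFA3EF63273A1030A = 18032120654586774282.

18032120654586774282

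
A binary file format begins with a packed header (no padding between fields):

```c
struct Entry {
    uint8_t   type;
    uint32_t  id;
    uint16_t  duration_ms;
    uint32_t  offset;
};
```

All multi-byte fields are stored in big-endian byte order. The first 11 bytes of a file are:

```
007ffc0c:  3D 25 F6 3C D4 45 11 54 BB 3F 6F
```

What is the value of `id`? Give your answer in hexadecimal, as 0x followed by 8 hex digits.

`id` follows `type` (1 byte), so it starts at byte offset 1 and occupies 4 bytes.
Bytes at offsets 1..4: 25 F6 3C D4.
Big-endian stores the most-significant byte at the lowest address.
The bytes are already most-significant first: 0x25F63CD4.

0x25F63CD4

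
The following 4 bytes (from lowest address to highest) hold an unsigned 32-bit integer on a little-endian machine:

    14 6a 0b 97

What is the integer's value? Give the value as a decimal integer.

2534107668

Little-endian: lowest address holds the least-significant byte.
Reassemble most-significant byte first: 97 0B 6A 14 → 0x970B6A14.
0x970B6A14 = 2534107668.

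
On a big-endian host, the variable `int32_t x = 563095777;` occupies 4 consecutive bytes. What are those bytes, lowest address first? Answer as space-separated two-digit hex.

21 90 28 E1

563095777 in hexadecimal, padded to 32 bits, is 0x219028E1.
Split into bytes (most-significant first): 21 90 28 E1.
Big-endian stores the most-significant byte at the lowest address.
So the memory order matches the most-significant-first order: 21 90 28 E1.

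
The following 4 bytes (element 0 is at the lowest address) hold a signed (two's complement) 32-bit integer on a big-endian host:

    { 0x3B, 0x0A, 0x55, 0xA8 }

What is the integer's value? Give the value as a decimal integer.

Big-endian: lowest address holds the most-significant byte.
The bytes are already most-significant first: 0x3B0A55A8.
0x3B0A55A8 = 990533032.

990533032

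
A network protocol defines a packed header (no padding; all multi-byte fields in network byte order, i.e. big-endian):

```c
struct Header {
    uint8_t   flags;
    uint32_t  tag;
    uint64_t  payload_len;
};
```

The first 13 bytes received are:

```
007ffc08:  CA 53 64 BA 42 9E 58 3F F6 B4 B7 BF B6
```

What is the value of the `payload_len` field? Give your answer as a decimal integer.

11409939984769597366

`payload_len` follows `flags` (1 B), `tag` (4 B), so it starts at offset 1 + 4 = 5 and occupies 8 bytes.
Bytes at offsets 5..12: 9E 58 3F F6 B4 B7 BF B6.
Big-endian: lowest address holds the most-significant byte.
The bytes are already most-significant first: 0x9E583FF6B4B7BFB6.
0x9E583FF6B4B7BFB6 = 11409939984769597366.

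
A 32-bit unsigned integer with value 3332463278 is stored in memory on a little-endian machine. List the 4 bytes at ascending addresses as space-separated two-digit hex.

AE 5A A1 C6

3332463278 in hexadecimal, padded to 32 bits, is 0xC6A15AAE.
Split into bytes (most-significant first): C6 A1 5A AE.
Little-endian stores the least-significant byte at the lowest address.
So at ascending addresses the bytes are AE 5A A1 C6.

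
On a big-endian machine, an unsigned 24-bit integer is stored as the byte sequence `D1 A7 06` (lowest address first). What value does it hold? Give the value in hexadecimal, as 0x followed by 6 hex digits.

Big-endian: lowest address holds the most-significant byte.
The bytes are already most-significant first: 0xD1A706.

0xD1A706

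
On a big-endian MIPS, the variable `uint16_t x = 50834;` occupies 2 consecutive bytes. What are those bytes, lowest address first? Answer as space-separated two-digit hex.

50834 in hexadecimal, padded to 16 bits, is 0xC692.
Split into bytes (most-significant first): C6 92.
Big-endian stores the most-significant byte at the lowest address.
So the memory order matches the most-significant-first order: C6 92.

C6 92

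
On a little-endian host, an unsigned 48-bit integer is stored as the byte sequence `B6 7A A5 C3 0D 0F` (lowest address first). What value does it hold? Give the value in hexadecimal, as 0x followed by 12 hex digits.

0x0F0DC3A57AB6

In little-endian order the low byte comes first in memory.
Reassemble most-significant byte first: 0F 0D C3 A5 7A B6 → 0x0F0DC3A57AB6.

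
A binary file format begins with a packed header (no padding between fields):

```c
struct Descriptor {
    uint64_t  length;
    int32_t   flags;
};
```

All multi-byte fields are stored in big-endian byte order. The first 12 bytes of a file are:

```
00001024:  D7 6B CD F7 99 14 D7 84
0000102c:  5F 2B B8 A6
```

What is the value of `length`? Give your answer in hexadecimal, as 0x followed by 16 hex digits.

0xD76BCDF79914D784

`length` is the first field, at byte offset 0, occupying 8 bytes.
Bytes at offsets 0..7: D7 6B CD F7 99 14 D7 84.
In big-endian order the high byte comes first in memory.
The bytes are already most-significant first: 0xD76BCDF79914D784.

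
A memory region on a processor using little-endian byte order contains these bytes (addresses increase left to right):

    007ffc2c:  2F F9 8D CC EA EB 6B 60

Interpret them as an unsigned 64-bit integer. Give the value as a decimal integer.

Little-endian: lowest address holds the least-significant byte.
Reassemble most-significant byte first: 60 6B EB EA CC 8D F9 2F → 0x606BEBEACC8DF92F.
0x606BEBEACC8DF92F = 6947906243835853103.

6947906243835853103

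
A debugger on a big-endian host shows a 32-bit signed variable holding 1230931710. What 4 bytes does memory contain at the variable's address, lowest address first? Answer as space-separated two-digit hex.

1230931710 in hexadecimal, padded to 32 bits, is 0x495E86FE.
Split into bytes (most-significant first): 49 5E 86 FE.
Big-endian: lowest address holds the most-significant byte.
So the memory order matches the most-significant-first order: 49 5E 86 FE.

49 5E 86 FE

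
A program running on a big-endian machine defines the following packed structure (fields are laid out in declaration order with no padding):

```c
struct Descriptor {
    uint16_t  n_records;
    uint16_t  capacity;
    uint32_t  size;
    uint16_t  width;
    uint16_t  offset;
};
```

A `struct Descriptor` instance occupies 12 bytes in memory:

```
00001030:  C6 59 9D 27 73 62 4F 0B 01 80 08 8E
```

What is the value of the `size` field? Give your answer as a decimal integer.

`size` follows `n_records` (2 B), `capacity` (2 B), so it starts at offset 2 + 2 = 4 and occupies 4 bytes.
Bytes at offsets 4..7: 73 62 4F 0B.
Big-endian: lowest address holds the most-significant byte.
The bytes are already most-significant first: 0x73624F0B.
0x73624F0B = 1935822603.

1935822603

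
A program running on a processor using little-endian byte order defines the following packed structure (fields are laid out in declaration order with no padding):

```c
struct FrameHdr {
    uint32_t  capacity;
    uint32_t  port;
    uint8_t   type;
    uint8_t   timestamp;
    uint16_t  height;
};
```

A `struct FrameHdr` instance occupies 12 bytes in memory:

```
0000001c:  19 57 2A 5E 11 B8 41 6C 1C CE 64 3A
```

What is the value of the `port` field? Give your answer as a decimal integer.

`port` follows `capacity` (4 bytes), so it starts at byte offset 4 and occupies 4 bytes.
Bytes at offsets 4..7: 11 B8 41 6C.
Little-endian: lowest address holds the least-significant byte.
Reassemble most-significant byte first: 6C 41 B8 11 → 0x6C41B811.
0x6C41B811 = 1816246289.

1816246289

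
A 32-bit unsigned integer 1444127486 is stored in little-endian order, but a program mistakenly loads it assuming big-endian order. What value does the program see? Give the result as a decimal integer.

4272034646

1444127486 in 32-bit hexadecimal is 0x5613A2FE.
Stored little-endian, the bytes at ascending addresses are FE A2 13 56.
Read back as big-endian, the last byte is least significant, giving 0xFEA21356.
0xFEA21356 = 4272034646.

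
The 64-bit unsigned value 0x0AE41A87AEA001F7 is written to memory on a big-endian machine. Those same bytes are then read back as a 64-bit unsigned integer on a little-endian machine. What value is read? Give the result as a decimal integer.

Stored big-endian, the bytes at ascending addresses are 0A E4 1A 87 AE A0 01 F7.
Read back as little-endian, the first byte is least significant, giving 0xF701A0AE871AE40A.
0xF701A0AE871AE40A = 17798683873796350986.

17798683873796350986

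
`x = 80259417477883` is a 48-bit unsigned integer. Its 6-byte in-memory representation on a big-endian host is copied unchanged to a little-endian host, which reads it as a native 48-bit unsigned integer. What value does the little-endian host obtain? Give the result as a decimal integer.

80259417477883 in 48-bit hexadecimal is 0x48FEDA1192FB.
Stored big-endian, the bytes at ascending addresses are 48 FE DA 11 92 FB.
Read back as little-endian, the first byte is least significant, giving 0xFB9211DAFE48.
0xFB9211DAFE48 = 276604783361608.

276604783361608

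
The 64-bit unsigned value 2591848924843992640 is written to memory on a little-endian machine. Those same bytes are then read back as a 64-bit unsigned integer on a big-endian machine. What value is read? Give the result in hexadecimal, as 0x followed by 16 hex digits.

2591848924843992640 in 64-bit hexadecimal is 0x23F818DD6CCDE640.
Stored little-endian, the bytes at ascending addresses are 40 E6 CD 6C DD 18 F8 23.
Read back as big-endian, the last byte is least significant, giving 0x40E6CD6CDD18F823.

0x40E6CD6CDD18F823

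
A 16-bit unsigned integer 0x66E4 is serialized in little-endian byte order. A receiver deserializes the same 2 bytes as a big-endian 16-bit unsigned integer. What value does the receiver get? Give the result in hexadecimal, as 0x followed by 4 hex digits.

Stored little-endian, the bytes at ascending addresses are E4 66.
Read back as big-endian, the last byte is least significant, giving 0xE466.

0xE466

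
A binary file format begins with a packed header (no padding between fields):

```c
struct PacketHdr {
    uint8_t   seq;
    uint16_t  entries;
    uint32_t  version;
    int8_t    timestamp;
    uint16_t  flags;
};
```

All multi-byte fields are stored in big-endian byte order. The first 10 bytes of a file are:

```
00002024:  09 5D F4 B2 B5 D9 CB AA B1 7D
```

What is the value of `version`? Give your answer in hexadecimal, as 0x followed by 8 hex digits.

0xB2B5D9CB

`version` follows `seq` (1 B), `entries` (2 B), so it starts at offset 1 + 2 = 3 and occupies 4 bytes.
Bytes at offsets 3..6: B2 B5 D9 CB.
Big-endian: lowest address holds the most-significant byte.
The bytes are already most-significant first: 0xB2B5D9CB.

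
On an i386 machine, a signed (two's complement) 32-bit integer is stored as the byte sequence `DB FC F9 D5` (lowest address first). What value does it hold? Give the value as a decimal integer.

Little-endian stores the least-significant byte at the lowest address.
Reassemble most-significant byte first: D5 F9 FC DB → 0xD5F9FCDB.
Top bit is set, so as a signed 32-bit value this is 0xD5F9FCDB − 2^32 = -705037093.

-705037093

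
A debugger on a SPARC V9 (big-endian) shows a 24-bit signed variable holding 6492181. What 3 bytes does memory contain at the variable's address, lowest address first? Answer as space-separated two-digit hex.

6492181 in hexadecimal, padded to 24 bits, is 0x631015.
Split into bytes (most-significant first): 63 10 15.
Big-endian: lowest address holds the most-significant byte.
So the memory order matches the most-significant-first order: 63 10 15.

63 10 15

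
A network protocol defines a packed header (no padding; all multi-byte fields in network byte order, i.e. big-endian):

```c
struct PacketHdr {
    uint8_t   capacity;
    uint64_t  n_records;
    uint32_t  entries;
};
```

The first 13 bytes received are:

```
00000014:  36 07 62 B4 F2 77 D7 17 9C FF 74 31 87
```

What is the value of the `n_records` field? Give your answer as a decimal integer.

532186659468810140

`n_records` follows `capacity` (1 byte), so it starts at byte offset 1 and occupies 8 bytes.
Bytes at offsets 1..8: 07 62 B4 F2 77 D7 17 9C.
In big-endian order the high byte comes first in memory.
The bytes are already most-significant first: 0x0762B4F277D7179C.
0x0762B4F277D7179C = 532186659468810140.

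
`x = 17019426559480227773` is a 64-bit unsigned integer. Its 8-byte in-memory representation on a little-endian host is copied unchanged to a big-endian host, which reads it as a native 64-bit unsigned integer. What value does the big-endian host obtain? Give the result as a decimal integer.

13684093417781866988

17019426559480227773 in 64-bit hexadecimal is 0xEC31264876AAE7BD.
Stored little-endian, the bytes at ascending addresses are BD E7 AA 76 48 26 31 EC.
Read back as big-endian, the last byte is least significant, giving 0xBDE7AA76482631EC.
0xBDE7AA76482631EC = 13684093417781866988.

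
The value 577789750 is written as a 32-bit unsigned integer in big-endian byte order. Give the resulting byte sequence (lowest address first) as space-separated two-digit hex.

22 70 5F 36

577789750 in hexadecimal, padded to 32 bits, is 0x22705F36.
Split into bytes (most-significant first): 22 70 5F 36.
Big-endian: lowest address holds the most-significant byte.
So the memory order matches the most-significant-first order: 22 70 5F 36.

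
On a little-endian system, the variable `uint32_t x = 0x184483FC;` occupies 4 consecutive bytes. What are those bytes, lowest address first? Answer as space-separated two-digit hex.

Split into bytes (most-significant first): 18 44 83 FC.
Little-endian stores the least-significant byte at the lowest address.
So at ascending addresses the bytes are FC 83 44 18.

FC 83 44 18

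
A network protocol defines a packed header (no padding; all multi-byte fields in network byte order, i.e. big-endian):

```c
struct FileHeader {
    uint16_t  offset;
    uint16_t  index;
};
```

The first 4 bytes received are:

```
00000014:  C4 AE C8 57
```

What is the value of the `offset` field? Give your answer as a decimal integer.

`offset` is the first field, at byte offset 0, occupying 2 bytes.
Bytes at offsets 0..1: C4 AE.
In big-endian order the high byte comes first in memory.
The bytes are already most-significant first: 0xC4AE.
0xC4AE = 50350.

50350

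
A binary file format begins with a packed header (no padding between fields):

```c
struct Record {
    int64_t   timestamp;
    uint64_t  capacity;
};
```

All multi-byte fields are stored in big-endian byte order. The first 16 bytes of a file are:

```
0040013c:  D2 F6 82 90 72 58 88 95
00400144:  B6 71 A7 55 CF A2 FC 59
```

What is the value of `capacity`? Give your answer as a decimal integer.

`capacity` follows `timestamp` (8 bytes), so it starts at byte offset 8 and occupies 8 bytes.
Bytes at offsets 8..15: B6 71 A7 55 CF A2 FC 59.
Big-endian stores the most-significant byte at the lowest address.
The bytes are already most-significant first: 0xB671A755CFA2FC59.
0xB671A755CFA2FC59 = 13146472774268812377.

13146472774268812377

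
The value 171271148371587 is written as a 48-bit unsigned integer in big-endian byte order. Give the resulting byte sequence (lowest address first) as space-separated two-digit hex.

9B C5 2B F5 7E 83

171271148371587 in hexadecimal, padded to 48 bits, is 0x9BC52BF57E83.
Split into bytes (most-significant first): 9B C5 2B F5 7E 83.
Big-endian stores the most-significant byte at the lowest address.
So the memory order matches the most-significant-first order: 9B C5 2B F5 7E 83.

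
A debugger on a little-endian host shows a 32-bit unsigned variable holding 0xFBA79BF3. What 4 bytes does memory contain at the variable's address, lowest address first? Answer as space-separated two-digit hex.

Split into bytes (most-significant first): FB A7 9B F3.
In little-endian order the low byte comes first in memory.
So at ascending addresses the bytes are F3 9B A7 FB.

F3 9B A7 FB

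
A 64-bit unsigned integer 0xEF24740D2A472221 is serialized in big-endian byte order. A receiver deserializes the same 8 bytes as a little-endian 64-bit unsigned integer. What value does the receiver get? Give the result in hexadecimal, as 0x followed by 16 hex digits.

Stored big-endian, the bytes at ascending addresses are EF 24 74 0D 2A 47 22 21.
Read back as little-endian, the first byte is least significant, giving 0x2122472A0D7424EF.

0x2122472A0D7424EF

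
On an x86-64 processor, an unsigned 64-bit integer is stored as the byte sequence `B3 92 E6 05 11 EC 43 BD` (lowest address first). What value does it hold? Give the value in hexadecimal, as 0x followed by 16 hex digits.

0xBD43EC1105E692B3

In little-endian order the low byte comes first in memory.
Reassemble most-significant byte first: BD 43 EC 11 05 E6 92 B3 → 0xBD43EC1105E692B3.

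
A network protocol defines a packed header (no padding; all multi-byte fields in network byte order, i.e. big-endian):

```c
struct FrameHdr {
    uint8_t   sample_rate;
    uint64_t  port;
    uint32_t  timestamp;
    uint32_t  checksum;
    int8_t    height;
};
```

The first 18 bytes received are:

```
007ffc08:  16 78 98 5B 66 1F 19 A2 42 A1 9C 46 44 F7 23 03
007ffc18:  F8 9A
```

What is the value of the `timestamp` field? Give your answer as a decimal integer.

2711373380

`timestamp` follows `sample_rate` (1 B), `port` (8 B), so it starts at offset 1 + 8 = 9 and occupies 4 bytes.
Bytes at offsets 9..12: A1 9C 46 44.
In big-endian order the high byte comes first in memory.
The bytes are already most-significant first: 0xA19C4644.
0xA19C4644 = 2711373380.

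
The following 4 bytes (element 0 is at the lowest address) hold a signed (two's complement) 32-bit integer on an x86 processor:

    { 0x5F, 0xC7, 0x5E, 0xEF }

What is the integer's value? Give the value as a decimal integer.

Little-endian stores the least-significant byte at the lowest address.
Reassemble most-significant byte first: EF 5E C7 5F → 0xEF5EC75F.
Top bit is set, so as a signed 32-bit value this is 0xEF5EC75F − 2^32 = -279001249.

-279001249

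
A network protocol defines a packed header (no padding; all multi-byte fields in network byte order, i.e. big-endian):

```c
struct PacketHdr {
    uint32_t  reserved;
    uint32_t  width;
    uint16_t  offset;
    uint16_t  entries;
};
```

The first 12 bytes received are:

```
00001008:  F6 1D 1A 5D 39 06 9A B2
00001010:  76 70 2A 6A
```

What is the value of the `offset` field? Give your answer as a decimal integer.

`offset` follows `reserved` (4 B), `width` (4 B), so it starts at offset 4 + 4 = 8 and occupies 2 bytes.
Bytes at offsets 8..9: 76 70.
Big-endian stores the most-significant byte at the lowest address.
The bytes are already most-significant first: 0x7670.
0x7670 = 30320.

30320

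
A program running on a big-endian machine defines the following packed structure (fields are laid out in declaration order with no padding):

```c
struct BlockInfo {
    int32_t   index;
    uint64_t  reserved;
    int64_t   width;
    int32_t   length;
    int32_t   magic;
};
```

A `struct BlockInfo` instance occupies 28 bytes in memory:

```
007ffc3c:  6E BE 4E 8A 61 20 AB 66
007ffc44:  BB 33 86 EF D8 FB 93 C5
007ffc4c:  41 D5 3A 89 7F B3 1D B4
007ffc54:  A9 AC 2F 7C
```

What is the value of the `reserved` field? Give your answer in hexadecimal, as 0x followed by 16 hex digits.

0x6120AB66BB3386EF

`reserved` follows `index` (4 bytes), so it starts at byte offset 4 and occupies 8 bytes.
Bytes at offsets 4..11: 61 20 AB 66 BB 33 86 EF.
In big-endian order the high byte comes first in memory.
The bytes are already most-significant first: 0x6120AB66BB3386EF.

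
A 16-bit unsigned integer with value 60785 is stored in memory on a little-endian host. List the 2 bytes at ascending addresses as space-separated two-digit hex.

60785 in hexadecimal, padded to 16 bits, is 0xED71.
Split into bytes (most-significant first): ED 71.
Little-endian stores the least-significant byte at the lowest address.
So at ascending addresses the bytes are 71 ED.

71 ED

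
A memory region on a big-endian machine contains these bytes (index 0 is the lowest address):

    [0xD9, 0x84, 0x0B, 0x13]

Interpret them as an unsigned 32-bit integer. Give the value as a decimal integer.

In big-endian order the high byte comes first in memory.
The bytes are already most-significant first: 0xD9840B13.
0xD9840B13 = 3649309459.

3649309459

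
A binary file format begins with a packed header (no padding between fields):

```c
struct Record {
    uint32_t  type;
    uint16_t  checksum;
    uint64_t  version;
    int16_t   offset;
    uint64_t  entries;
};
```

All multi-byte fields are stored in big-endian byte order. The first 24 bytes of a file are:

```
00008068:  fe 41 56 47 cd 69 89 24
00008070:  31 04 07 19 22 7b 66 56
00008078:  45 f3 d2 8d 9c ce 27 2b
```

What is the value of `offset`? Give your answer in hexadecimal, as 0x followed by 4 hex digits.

0x6656

`offset` follows `type` (4 B), `checksum` (2 B), `version` (8 B), so it starts at offset 4 + 2 + 8 = 14 and occupies 2 bytes.
Bytes at offsets 14..15: 66 56.
Big-endian stores the most-significant byte at the lowest address.
The bytes are already most-significant first: 0x6656.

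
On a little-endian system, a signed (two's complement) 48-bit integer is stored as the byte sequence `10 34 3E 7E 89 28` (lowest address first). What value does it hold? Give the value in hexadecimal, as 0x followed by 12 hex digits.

Little-endian stores the least-significant byte at the lowest address.
Reassemble most-significant byte first: 28 89 7E 3E 34 10 → 0x28897E3E3410.

0x28897E3E3410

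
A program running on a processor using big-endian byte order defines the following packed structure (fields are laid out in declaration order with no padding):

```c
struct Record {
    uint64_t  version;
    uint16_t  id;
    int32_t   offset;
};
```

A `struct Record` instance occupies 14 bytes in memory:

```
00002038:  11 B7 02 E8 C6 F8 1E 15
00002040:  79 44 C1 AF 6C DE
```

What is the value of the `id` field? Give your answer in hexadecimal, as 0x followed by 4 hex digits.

0x7944

`id` follows `version` (8 bytes), so it starts at byte offset 8 and occupies 2 bytes.
Bytes at offsets 8..9: 79 44.
In big-endian order the high byte comes first in memory.
The bytes are already most-significant first: 0x7944.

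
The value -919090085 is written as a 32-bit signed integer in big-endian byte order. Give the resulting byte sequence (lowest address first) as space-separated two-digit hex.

C9 37 CC 5B

Two's complement of -919090085 in 32 bits: 919090085 = 0x36C833A5; invert → 0xC937CC5A; add 1 → 0xC937CC5B.
Split into bytes (most-significant first): C9 37 CC 5B.
In big-endian order the high byte comes first in memory.
So the memory order matches the most-significant-first order: C9 37 CC 5B.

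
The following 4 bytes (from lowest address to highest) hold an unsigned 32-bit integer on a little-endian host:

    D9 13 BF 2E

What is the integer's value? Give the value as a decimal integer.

784274393

Little-endian: lowest address holds the least-significant byte.
Reassemble most-significant byte first: 2E BF 13 D9 → 0x2EBF13D9.
0x2EBF13D9 = 784274393.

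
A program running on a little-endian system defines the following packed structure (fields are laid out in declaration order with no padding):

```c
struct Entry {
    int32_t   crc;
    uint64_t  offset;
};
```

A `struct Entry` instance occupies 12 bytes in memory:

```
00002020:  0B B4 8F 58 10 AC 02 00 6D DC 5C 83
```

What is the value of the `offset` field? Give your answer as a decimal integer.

9465682877535661072

`offset` follows `crc` (4 bytes), so it starts at byte offset 4 and occupies 8 bytes.
Bytes at offsets 4..11: 10 AC 02 00 6D DC 5C 83.
In little-endian order the low byte comes first in memory.
Reassemble most-significant byte first: 83 5C DC 6D 00 02 AC 10 → 0x835CDC6D0002AC10.
0x835CDC6D0002AC10 = 9465682877535661072.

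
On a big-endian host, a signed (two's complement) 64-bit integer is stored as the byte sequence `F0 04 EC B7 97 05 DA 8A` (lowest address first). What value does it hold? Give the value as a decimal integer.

-1151535331443090806

Big-endian: lowest address holds the most-significant byte.
The bytes are already most-significant first: 0xF004ECB79705DA8A.
Top bit is set, so as a signed 64-bit value this is 0xF004ECB79705DA8A − 2^64 = -1151535331443090806.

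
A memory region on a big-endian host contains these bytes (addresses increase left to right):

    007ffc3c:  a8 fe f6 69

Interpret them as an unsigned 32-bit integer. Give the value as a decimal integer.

Big-endian: lowest address holds the most-significant byte.
The bytes are already most-significant first: 0xA8FEF669.
0xA8FEF669 = 2835281513.

2835281513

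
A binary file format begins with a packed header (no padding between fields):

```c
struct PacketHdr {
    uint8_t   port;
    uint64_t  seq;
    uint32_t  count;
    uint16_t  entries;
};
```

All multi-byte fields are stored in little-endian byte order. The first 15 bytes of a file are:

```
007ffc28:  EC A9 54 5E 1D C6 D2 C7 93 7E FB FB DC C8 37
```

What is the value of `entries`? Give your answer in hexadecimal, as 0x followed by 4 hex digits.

`entries` follows `port` (1 B), `seq` (8 B), `count` (4 B), so it starts at offset 1 + 8 + 4 = 13 and occupies 2 bytes.
Bytes at offsets 13..14: C8 37.
In little-endian order the low byte comes first in memory.
Reassemble most-significant byte first: 37 C8 → 0x37C8.

0x37C8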